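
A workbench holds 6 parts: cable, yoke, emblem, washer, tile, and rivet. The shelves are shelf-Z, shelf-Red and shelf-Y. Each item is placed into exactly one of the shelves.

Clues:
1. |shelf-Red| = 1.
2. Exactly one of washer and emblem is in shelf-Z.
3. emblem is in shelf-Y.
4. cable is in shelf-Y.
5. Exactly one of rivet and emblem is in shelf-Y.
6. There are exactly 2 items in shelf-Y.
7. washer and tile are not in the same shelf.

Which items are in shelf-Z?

From (3): emblem ∈ shelf-Y.
From (4): cable ∈ shelf-Y.
(2) (exactly one): washer ∈ shelf-Z.
(5) (exactly one): rivet ∉ shelf-Y.
(6): shelf-Y already has 2, so the rest are out.
(7): tile ∉ shelf-Z.
Only one shelf left: tile ∈ shelf-Red.
(1): shelf-Red already has 1, so the rest are out.
Only one shelf left: yoke ∈ shelf-Z.
Only one shelf left: rivet ∈ shelf-Z.

shelf-Z = {rivet, washer, yoke}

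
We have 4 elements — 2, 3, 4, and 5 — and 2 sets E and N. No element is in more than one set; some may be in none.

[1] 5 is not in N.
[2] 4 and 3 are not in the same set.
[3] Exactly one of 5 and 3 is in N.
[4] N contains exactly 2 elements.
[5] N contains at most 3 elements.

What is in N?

From (1): 5 ∉ N.
(3) (exactly one): 3 ∈ N.
(2): 4 ∉ N.
(4): only 2 candidates remain for N, so all are in.

N = {2, 3}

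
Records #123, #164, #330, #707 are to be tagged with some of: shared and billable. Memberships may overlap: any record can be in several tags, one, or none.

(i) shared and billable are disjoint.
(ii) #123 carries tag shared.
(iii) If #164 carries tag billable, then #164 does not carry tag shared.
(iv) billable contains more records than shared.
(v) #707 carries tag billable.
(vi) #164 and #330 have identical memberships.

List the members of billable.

billable = {#164, #330, #707}

From (ii): #123 ∈ shared.
From (v): #707 ∈ billable.
(i) (disjoint): #123 ∉ billable.
(i) (disjoint): #707 ∉ shared.
Suppose #164 ∉ billable: no assignment then satisfies all the clues, so #164 ∈ billable.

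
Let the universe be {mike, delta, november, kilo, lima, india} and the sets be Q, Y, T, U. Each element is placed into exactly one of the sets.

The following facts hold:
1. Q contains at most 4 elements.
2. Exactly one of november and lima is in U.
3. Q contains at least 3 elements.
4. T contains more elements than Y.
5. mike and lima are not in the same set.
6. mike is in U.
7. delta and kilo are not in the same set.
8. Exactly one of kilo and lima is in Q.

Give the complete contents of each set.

Q = {delta, india, lima}; Y = {}; T = {kilo}; U = {mike, november}

From (6): mike ∈ U.
(5): lima ∉ U.
(2) (exactly one): november ∈ U.
Suppose delta ∉ Q: no assignment then satisfies all the clues, so delta ∈ Q.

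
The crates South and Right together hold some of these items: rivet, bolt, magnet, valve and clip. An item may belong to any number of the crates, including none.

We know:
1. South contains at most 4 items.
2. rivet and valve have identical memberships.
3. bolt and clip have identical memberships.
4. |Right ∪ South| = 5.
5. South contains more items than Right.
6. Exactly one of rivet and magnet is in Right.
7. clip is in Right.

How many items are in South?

From (7): clip ∈ Right.
(3): bolt matches clip: bolt ∈ Right.
Suppose rivet ∉ South: no assignment then satisfies all the clues, so rivet ∈ South.

4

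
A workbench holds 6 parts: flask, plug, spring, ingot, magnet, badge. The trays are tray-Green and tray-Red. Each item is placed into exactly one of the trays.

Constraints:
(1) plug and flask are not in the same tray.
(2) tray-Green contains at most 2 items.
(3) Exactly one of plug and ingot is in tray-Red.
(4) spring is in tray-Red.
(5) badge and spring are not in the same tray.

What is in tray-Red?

tray-Red = {flask, ingot, magnet, spring}

From (4): spring ∈ tray-Red.
(5): badge ∉ tray-Red.
Only one tray left: badge ∈ tray-Green.
Suppose flask ∉ tray-Red: no assignment then satisfies all the clues, so flask ∈ tray-Red.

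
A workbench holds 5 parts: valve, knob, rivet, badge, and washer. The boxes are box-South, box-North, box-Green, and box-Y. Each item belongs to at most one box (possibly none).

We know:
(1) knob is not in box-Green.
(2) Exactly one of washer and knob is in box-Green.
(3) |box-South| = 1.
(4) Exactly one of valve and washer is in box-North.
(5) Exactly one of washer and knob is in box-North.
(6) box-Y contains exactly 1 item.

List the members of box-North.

box-North = {knob, valve}

From (1): knob ∉ box-Green.
(2) (exactly one): washer ∈ box-Green.
(4) (exactly one): valve ∈ box-North.
(5) (exactly one): knob ∈ box-North.
Suppose rivet ∈ box-North: no assignment then satisfies all the clues, so rivet ∉ box-North.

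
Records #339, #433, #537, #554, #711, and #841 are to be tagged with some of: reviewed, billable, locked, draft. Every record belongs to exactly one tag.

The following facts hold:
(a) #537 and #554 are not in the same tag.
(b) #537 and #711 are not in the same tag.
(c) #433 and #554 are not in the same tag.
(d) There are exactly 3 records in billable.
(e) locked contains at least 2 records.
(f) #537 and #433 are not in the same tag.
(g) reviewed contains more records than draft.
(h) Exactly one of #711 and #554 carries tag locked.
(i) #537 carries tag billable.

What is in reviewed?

reviewed = {#554}

From (i): #537 ∈ billable.
(a): #554 ∉ billable.
(b): #711 ∉ billable.
(f): #433 ∉ billable.
(d): only 3 candidates remain for billable, so all are in.
Suppose #433 ∈ reviewed: no assignment then satisfies all the clues, so #433 ∉ reviewed.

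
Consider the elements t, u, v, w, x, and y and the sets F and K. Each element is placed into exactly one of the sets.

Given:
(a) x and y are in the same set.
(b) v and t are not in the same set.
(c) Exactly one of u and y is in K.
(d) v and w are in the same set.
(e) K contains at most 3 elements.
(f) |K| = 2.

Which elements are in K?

K = {t, u}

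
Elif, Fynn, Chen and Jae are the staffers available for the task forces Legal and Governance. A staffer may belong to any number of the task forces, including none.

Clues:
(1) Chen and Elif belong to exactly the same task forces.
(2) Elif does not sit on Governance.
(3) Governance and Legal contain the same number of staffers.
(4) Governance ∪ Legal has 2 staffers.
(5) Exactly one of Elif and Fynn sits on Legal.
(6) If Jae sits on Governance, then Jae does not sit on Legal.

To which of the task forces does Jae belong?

Jae: Governance

From (2): Elif ∉ Governance.
(1): Chen matches Elif: Chen ∉ Governance.
Suppose Jae ∈ Legal: no assignment then satisfies all the clues, so Jae ∉ Legal.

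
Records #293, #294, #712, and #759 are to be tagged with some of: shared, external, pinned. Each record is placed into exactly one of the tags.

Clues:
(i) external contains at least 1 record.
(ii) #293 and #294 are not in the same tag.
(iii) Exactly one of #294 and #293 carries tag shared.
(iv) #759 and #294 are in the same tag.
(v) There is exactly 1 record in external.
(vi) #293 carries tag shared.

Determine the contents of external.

external = {#712}

From (vi): #293 ∈ shared.
(ii): #294 ∉ shared.
(iv): #759 matches #294: #759 ∉ shared.
Suppose #294 ∈ external: no assignment then satisfies all the clues, so #294 ∉ external.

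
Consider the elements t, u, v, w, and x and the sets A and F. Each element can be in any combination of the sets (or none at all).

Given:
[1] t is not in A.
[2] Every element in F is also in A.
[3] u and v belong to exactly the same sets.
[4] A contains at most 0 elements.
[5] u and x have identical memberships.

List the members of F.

F = {}

From (1): t ∉ A.
(2) contrapositive: t ∉ F.
(4): A already has 0, so the rest are out.
(2) contrapositive: u ∉ F.
(2) contrapositive: v ∉ F.
(2) contrapositive: w ∉ F.
(2) contrapositive: x ∉ F.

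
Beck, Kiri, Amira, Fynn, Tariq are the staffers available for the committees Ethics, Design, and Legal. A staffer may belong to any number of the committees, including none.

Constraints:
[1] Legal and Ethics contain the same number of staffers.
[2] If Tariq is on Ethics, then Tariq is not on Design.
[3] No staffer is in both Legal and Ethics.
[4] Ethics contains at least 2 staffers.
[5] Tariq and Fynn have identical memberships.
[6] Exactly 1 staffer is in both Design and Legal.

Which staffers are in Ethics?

Ethics = {Fynn, Tariq}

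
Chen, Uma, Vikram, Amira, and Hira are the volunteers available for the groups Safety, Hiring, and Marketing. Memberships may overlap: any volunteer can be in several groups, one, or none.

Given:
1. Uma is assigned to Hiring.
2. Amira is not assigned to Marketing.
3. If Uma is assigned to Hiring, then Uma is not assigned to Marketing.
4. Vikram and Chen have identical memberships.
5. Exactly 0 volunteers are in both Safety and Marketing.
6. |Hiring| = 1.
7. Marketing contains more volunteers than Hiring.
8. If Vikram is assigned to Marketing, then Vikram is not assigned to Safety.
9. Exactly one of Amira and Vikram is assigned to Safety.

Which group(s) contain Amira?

Amira: Safety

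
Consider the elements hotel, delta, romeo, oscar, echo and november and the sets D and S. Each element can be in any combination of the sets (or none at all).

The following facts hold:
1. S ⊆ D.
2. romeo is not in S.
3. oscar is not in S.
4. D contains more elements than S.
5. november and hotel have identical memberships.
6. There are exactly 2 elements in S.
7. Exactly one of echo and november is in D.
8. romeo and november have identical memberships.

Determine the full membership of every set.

D = {delta, echo, oscar}; S = {delta, echo}

From (2): romeo ∉ S.
From (3): oscar ∉ S.
(8): november matches romeo: november ∉ S.
(5): hotel matches november: hotel ∉ S.
(6): only 2 candidates remain for S, so all are in.
(1) with delta ∈ S: delta ∈ D.
(1) with echo ∈ S: echo ∈ D.
(7) (exactly one): november ∉ D.
(8): romeo matches november: romeo ∉ D.
(5): hotel matches november: hotel ∉ D.
Suppose oscar ∉ D: no assignment then satisfies all the clues, so oscar ∈ D.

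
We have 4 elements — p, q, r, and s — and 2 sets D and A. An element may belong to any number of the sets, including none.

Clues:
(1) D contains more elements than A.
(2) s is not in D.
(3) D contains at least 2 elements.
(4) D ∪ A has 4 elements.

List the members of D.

D = {p, q, r}

From (2): s ∉ D.
Suppose p ∉ D: no assignment then satisfies all the clues, so p ∈ D.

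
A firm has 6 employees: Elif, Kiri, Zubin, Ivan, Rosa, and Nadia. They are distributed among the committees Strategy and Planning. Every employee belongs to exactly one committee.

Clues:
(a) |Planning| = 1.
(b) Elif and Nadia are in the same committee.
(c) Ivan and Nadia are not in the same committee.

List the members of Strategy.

Strategy = {Elif, Kiri, Nadia, Rosa, Zubin}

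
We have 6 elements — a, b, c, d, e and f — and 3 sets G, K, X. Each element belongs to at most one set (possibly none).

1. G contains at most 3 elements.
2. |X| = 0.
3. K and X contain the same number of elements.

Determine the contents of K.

K = {}

(2): X already has 0, so the rest are out.
Suppose a ∈ K: no assignment then satisfies all the clues, so a ∉ K.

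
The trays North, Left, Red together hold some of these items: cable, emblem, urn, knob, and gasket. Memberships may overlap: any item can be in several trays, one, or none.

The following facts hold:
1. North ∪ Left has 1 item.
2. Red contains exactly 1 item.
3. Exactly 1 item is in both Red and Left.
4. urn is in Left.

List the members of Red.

Red = {urn}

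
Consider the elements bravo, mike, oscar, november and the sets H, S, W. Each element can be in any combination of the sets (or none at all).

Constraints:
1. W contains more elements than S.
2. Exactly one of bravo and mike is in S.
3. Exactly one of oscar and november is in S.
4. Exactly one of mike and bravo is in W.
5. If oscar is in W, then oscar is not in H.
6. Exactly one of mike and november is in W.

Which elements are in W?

W = {bravo, november, oscar}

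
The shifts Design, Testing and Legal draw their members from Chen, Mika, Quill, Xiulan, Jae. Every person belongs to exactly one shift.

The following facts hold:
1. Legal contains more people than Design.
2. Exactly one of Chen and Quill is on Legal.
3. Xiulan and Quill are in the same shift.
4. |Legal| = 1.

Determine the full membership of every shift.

Design = {}; Testing = {Jae, Mika, Quill, Xiulan}; Legal = {Chen}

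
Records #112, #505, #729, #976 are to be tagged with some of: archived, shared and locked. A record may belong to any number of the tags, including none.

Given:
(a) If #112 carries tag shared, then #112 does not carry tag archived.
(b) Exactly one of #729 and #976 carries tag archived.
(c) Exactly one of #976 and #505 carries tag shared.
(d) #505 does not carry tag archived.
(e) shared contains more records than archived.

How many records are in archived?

1

From (d): #505 ∉ archived.
Suppose #112 ∈ archived: no assignment then satisfies all the clues, so #112 ∉ archived.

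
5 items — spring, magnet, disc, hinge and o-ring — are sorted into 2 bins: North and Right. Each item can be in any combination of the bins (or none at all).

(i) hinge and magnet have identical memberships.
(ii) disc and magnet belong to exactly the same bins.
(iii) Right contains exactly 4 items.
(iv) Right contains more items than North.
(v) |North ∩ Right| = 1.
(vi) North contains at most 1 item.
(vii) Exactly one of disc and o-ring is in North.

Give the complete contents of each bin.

North = {o-ring}; Right = {disc, hinge, magnet, o-ring}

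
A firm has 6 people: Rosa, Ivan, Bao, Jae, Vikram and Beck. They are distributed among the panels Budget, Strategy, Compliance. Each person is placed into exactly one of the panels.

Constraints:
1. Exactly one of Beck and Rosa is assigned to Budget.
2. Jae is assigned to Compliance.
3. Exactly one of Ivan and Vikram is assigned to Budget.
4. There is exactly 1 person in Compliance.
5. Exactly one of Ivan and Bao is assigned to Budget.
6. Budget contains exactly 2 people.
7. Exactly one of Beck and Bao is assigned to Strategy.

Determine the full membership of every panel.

Budget = {Beck, Ivan}; Strategy = {Bao, Rosa, Vikram}; Compliance = {Jae}

From (2): Jae ∈ Compliance.
(4): Compliance already has 1, so the rest are out.
Suppose Rosa ∈ Budget: no assignment then satisfies all the clues, so Rosa ∉ Budget.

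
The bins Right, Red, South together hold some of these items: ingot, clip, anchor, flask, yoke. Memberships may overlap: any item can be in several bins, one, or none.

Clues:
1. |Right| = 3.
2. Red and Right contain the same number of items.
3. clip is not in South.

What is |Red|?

3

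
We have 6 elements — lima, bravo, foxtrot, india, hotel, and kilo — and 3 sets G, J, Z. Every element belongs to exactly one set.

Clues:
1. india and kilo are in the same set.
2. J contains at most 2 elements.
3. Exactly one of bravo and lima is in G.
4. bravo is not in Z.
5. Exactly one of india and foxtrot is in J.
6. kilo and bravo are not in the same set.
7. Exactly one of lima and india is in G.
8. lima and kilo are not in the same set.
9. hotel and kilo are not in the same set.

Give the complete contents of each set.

G = {hotel, lima}; J = {bravo, foxtrot}; Z = {india, kilo}

From (4): bravo ∉ Z.
Suppose lima ∉ G: no assignment then satisfies all the clues, so lima ∈ G.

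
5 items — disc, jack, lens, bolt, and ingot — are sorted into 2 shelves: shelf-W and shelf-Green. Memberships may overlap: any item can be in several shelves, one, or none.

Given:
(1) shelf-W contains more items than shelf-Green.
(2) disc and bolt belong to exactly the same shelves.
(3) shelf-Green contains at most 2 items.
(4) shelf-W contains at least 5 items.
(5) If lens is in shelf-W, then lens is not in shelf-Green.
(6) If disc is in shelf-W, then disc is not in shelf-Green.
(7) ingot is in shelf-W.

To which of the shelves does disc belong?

disc: shelf-W

From (7): ingot ∈ shelf-W.
(4): only 5 candidates remain for shelf-W, so all are in.
(5): lens ∉ shelf-Green.
(6): disc ∉ shelf-Green.
(2): bolt matches disc: bolt ∉ shelf-Green.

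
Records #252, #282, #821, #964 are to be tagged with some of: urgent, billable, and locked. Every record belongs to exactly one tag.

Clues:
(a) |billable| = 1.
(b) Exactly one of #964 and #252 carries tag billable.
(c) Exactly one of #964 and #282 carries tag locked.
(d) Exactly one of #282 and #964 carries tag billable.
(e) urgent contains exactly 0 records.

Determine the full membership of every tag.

urgent = {}; billable = {#964}; locked = {#252, #282, #821}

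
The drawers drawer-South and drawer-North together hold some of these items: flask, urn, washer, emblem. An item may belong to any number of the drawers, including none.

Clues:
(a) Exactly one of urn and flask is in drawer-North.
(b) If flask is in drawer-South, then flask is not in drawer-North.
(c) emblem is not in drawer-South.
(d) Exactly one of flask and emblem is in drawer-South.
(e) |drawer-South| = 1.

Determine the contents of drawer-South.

drawer-South = {flask}

From (c): emblem ∉ drawer-South.
(d) (exactly one): flask ∈ drawer-South.
(e): drawer-South already has 1, so the rest are out.
(b): flask ∉ drawer-North.
(a) (exactly one): urn ∈ drawer-North.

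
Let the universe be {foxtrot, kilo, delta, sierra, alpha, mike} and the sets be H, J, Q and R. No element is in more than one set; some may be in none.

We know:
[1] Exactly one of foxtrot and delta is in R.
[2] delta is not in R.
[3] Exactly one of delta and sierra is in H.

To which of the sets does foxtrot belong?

From (2): delta ∉ R.
(1) (exactly one): foxtrot ∈ R.

foxtrot: R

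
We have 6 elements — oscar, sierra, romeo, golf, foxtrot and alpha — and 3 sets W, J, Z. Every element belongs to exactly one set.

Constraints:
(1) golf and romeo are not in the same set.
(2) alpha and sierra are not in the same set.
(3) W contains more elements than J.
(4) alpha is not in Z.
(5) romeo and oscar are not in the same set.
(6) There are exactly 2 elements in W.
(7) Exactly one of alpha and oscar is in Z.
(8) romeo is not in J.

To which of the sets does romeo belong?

romeo: W

From (4): alpha ∉ Z.
From (8): romeo ∉ J.
(7) (exactly one): oscar ∈ Z.
(5): romeo ∉ Z.
Only one set left: romeo ∈ W.
(1): golf ∉ W.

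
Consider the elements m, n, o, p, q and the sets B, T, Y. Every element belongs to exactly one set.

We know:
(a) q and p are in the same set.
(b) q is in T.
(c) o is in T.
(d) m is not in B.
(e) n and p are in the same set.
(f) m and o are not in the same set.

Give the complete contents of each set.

From (b): q ∈ T.
From (c): o ∈ T.
From (d): m ∉ B.
(a): p matches q: p ∉ B.
(a): p matches q: p ∈ T.
(e): n matches p: n ∉ B.
(e): n matches p: n ∈ T.
(f): m ∉ T.
Only one set left: m ∈ Y.

B = {}; T = {n, o, p, q}; Y = {m}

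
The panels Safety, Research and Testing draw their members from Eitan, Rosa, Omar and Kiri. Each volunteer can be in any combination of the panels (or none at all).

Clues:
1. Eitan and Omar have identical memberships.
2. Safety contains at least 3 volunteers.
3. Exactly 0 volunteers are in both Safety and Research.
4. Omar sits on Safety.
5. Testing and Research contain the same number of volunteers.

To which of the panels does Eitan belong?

Eitan: Safety

From (4): Omar ∈ Safety.
(1): Eitan matches Omar: Eitan ∈ Safety.
Suppose Eitan ∈ Research: no assignment then satisfies all the clues, so Eitan ∉ Research.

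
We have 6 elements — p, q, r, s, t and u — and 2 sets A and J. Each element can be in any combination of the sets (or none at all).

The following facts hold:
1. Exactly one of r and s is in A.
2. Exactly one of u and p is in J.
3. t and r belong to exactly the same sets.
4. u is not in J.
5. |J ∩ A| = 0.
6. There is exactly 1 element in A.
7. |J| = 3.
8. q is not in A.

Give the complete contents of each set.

From (4): u ∉ J.
From (8): q ∉ A.
(2) (exactly one): p ∈ J.
Suppose p ∈ A: no assignment then satisfies all the clues, so p ∉ A.

A = {s}; J = {p, r, t}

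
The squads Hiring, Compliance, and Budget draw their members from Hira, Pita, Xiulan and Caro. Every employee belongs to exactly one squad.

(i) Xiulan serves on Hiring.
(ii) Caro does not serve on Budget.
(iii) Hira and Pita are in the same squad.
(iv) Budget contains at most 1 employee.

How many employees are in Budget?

0

From (i): Xiulan ∈ Hiring.
From (ii): Caro ∉ Budget.
Suppose Hira ∈ Budget: no assignment then satisfies all the clues, so Hira ∉ Budget.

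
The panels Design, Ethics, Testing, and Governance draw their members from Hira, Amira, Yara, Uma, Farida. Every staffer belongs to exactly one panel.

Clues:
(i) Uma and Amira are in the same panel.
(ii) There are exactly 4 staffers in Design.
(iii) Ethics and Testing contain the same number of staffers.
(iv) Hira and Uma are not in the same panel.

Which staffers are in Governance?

Governance = {Hira}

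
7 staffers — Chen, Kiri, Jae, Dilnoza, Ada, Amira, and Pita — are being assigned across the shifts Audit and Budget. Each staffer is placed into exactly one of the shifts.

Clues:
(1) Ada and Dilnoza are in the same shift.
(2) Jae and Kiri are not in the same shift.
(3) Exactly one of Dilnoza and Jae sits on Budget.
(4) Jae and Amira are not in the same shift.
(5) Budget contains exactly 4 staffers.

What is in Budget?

Budget = {Ada, Amira, Dilnoza, Kiri}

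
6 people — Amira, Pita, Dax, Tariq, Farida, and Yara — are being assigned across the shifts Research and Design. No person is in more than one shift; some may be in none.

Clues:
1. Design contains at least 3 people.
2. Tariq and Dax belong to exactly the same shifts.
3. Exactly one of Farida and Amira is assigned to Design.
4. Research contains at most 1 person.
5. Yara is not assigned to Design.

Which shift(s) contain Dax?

Dax: Design

From (5): Yara ∉ Design.
Suppose Dax ∈ Research: no assignment then satisfies all the clues, so Dax ∉ Research.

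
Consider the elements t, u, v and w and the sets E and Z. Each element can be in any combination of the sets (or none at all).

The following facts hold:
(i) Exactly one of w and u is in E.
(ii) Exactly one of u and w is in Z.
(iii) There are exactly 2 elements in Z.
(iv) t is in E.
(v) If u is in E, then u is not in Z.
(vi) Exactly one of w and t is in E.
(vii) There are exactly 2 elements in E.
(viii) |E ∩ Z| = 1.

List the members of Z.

From (iv): t ∈ E.
(vi) (exactly one): w ∉ E.
(i) (exactly one): u ∈ E.
(v): u ∉ Z.
(vii): E already has 2, so the rest are out.
(ii) (exactly one): w ∈ Z.
Suppose t ∉ Z: no assignment then satisfies all the clues, so t ∈ Z.

Z = {t, w}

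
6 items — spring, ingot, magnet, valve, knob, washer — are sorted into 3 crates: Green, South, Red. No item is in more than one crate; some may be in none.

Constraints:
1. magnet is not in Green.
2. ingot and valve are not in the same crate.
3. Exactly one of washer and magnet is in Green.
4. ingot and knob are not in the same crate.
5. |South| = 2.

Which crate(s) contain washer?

washer: Green

From (1): magnet ∉ Green.
(3) (exactly one): washer ∈ Green.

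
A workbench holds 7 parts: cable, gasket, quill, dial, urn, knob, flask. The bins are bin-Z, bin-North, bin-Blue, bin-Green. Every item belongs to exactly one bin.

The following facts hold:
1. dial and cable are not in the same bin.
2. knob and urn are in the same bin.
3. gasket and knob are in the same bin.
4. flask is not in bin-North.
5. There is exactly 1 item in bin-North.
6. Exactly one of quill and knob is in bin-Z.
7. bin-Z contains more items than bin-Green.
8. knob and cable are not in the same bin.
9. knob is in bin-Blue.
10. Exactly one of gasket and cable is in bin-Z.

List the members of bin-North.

From (4): flask ∉ bin-North.
From (9): knob ∈ bin-Blue.
(2): urn matches knob: urn ∉ bin-Z.
(2): urn matches knob: urn ∉ bin-North.
(2): urn matches knob: urn ∈ bin-Blue.
(3): gasket matches knob: gasket ∉ bin-Z.
(3): gasket matches knob: gasket ∉ bin-North.
(3): gasket matches knob: gasket ∈ bin-Blue.
(6) (exactly one): quill ∈ bin-Z.
(8): cable ∉ bin-Blue.
(10) (exactly one): cable ∈ bin-Z.
(5): only 1 candidates remain for bin-North, so all are in.

bin-North = {dial}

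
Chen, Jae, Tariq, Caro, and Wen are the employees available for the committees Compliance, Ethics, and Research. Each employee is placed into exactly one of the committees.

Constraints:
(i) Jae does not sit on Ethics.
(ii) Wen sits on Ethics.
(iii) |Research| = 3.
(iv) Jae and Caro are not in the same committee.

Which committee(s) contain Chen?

Chen: Research

From (i): Jae ∉ Ethics.
From (ii): Wen ∈ Ethics.
Suppose Chen ∈ Compliance: no assignment then satisfies all the clues, so Chen ∉ Compliance.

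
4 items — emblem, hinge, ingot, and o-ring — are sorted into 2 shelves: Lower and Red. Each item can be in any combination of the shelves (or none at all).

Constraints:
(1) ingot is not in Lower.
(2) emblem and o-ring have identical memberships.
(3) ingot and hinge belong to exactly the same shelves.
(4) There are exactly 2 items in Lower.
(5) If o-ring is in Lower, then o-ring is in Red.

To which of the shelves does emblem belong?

emblem: Lower, Red

From (1): ingot ∉ Lower.
(3): hinge matches ingot: hinge ∉ Lower.
(4): only 2 candidates remain for Lower, so all are in.
(5): o-ring ∈ Red.
(2): emblem matches o-ring: emblem ∈ Red.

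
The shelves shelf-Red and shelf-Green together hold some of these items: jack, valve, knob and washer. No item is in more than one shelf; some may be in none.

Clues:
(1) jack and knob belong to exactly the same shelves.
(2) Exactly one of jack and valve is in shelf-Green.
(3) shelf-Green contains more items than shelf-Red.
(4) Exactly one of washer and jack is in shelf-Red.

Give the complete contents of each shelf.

shelf-Red = {washer}; shelf-Green = {jack, knob}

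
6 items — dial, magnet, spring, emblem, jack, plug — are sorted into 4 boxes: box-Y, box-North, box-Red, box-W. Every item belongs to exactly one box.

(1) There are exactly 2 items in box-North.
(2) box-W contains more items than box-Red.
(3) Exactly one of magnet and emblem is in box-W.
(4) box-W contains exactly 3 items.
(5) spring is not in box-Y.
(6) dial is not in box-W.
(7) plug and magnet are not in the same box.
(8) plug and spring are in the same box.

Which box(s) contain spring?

From (5): spring ∉ box-Y.
From (6): dial ∉ box-W.
(8): plug matches spring: plug ∉ box-Y.
Suppose spring ∈ box-North: no assignment then satisfies all the clues, so spring ∉ box-North.

spring: box-W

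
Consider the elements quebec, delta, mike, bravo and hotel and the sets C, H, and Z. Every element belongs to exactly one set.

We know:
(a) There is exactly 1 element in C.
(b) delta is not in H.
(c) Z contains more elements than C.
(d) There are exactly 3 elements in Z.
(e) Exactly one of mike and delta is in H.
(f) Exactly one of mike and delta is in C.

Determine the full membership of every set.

From (b): delta ∉ H.
(e) (exactly one): mike ∈ H.
(f) (exactly one): delta ∈ C.
(a): C already has 1, so the rest are out.
(d): only 3 candidates remain for Z, so all are in.

C = {delta}; H = {mike}; Z = {bravo, hotel, quebec}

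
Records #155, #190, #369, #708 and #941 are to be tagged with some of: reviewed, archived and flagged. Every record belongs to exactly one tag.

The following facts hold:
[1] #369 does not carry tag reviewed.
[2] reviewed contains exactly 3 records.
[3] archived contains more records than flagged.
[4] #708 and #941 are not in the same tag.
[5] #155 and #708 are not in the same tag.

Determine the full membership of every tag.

reviewed = {#155, #190, #941}; archived = {#369, #708}; flagged = {}

From (1): #369 ∉ reviewed.
Suppose #155 ∉ reviewed: no assignment then satisfies all the clues, so #155 ∈ reviewed.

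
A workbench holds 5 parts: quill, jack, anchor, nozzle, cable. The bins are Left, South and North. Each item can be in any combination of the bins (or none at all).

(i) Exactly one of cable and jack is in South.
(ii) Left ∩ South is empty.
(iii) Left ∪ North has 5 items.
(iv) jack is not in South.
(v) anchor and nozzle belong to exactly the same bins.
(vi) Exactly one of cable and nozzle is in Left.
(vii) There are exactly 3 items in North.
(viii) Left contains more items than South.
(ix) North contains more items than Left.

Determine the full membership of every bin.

Left = {anchor, nozzle}; South = {cable}; North = {cable, jack, quill}

From (iv): jack ∉ South.
(i) (exactly one): cable ∈ South.
(ii) (disjoint): cable ∉ Left.
(vi) (exactly one): nozzle ∈ Left.
(ii) (disjoint): nozzle ∉ South.
(v): anchor matches nozzle: anchor ∈ Left.
(v): anchor matches nozzle: anchor ∉ South.
Suppose quill ∈ Left: no assignment then satisfies all the clues, so quill ∉ Left.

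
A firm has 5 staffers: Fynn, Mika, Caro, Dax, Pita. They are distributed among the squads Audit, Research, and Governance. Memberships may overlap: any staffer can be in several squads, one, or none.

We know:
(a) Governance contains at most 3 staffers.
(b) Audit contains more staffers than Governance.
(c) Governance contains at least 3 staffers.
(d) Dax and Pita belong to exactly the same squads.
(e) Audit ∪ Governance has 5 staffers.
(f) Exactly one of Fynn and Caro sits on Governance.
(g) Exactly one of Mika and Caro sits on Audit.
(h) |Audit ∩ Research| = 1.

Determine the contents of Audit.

Audit = {Dax, Fynn, Mika, Pita}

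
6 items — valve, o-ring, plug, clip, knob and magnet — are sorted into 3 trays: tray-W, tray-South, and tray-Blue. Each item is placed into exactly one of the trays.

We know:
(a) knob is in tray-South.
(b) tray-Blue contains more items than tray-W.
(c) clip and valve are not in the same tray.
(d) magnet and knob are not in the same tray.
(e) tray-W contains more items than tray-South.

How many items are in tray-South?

1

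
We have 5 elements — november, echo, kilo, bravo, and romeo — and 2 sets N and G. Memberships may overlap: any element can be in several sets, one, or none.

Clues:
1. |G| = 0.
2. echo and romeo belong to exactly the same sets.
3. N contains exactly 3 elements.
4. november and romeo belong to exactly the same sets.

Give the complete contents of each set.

(1): G already has 0, so the rest are out.
Suppose november ∉ N: no assignment then satisfies all the clues, so november ∈ N.

N = {echo, november, romeo}; G = {}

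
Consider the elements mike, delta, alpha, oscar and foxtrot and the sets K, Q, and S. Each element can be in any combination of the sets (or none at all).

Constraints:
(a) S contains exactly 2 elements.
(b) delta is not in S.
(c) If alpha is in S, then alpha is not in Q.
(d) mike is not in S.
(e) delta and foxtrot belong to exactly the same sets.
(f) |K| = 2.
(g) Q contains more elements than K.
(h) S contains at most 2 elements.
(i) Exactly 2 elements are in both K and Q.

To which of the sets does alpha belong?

From (b): delta ∉ S.
From (d): mike ∉ S.
(e): foxtrot matches delta: foxtrot ∉ S.
(a): only 2 candidates remain for S, so all are in.
(c): alpha ∉ Q.
Suppose alpha ∈ K: no assignment then satisfies all the clues, so alpha ∉ K.

alpha: S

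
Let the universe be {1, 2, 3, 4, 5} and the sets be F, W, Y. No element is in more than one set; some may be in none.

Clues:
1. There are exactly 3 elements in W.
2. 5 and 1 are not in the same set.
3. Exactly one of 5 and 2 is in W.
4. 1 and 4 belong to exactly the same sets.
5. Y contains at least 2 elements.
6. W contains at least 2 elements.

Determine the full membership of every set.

F = {}; W = {1, 2, 4}; Y = {3, 5}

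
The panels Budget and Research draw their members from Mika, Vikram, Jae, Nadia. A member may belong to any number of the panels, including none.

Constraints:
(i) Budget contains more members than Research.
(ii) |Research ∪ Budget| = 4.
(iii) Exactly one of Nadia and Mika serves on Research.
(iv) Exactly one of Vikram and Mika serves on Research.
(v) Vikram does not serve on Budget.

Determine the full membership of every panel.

Budget = {Jae, Mika, Nadia}; Research = {Nadia, Vikram}

From (v): Vikram ∉ Budget.
Suppose Mika ∉ Budget: no assignment then satisfies all the clues, so Mika ∈ Budget.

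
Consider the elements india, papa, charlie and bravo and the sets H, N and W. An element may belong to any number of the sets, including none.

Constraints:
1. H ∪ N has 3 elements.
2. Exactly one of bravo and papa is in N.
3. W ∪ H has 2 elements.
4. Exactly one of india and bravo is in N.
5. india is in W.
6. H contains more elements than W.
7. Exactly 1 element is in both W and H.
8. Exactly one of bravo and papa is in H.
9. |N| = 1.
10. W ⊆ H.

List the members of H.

H = {india, papa}

From (5): india ∈ W.
(10) with india ∈ W: india ∈ H.
Suppose papa ∉ H: no assignment then satisfies all the clues, so papa ∈ H.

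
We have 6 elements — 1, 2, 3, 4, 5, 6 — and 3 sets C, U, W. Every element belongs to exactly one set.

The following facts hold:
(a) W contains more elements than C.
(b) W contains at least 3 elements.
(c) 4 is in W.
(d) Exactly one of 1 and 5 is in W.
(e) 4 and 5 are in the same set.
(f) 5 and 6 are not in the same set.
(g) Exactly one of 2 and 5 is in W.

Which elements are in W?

W = {3, 4, 5}

From (c): 4 ∈ W.
(e): 5 matches 4: 5 ∉ C.
(e): 5 matches 4: 5 ∉ U.
(e): 5 matches 4: 5 ∈ W.
(f): 6 ∉ W.
(g) (exactly one): 2 ∉ W.
(d) (exactly one): 1 ∉ W.
(b): only 3 candidates remain for W, so all are in.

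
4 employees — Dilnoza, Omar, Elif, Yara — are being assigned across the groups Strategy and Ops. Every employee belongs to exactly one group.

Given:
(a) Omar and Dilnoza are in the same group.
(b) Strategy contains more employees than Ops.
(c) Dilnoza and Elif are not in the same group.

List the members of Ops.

Ops = {Elif}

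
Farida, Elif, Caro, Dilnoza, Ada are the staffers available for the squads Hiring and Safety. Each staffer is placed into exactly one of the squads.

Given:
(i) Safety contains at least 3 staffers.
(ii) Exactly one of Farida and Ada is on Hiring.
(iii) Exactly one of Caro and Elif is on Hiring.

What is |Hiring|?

2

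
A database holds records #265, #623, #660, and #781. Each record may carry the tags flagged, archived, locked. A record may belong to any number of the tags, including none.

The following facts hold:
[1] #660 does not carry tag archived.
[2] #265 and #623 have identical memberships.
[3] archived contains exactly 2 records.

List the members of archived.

archived = {#265, #623}

From (1): #660 ∉ archived.
Suppose #265 ∉ archived: no assignment then satisfies all the clues, so #265 ∈ archived.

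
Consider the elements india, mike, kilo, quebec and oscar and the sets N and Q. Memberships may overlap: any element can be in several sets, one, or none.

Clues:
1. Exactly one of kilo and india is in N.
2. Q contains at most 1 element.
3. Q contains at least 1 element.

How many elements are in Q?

1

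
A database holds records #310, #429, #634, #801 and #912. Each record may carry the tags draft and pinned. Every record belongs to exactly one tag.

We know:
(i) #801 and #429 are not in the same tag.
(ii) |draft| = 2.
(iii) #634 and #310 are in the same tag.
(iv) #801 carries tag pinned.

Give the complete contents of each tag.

draft = {#429, #912}; pinned = {#310, #634, #801}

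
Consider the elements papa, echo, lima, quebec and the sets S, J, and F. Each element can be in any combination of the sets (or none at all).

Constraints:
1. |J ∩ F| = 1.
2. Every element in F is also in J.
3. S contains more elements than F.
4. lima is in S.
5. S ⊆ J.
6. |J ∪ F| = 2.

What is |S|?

2

From (4): lima ∈ S.
(5) with lima ∈ S: lima ∈ J.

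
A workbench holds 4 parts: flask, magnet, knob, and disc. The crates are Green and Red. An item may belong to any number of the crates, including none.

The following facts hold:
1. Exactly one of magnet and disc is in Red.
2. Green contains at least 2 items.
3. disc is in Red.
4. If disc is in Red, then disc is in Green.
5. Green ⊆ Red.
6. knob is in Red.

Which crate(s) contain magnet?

From (3): disc ∈ Red.
From (6): knob ∈ Red.
(1) (exactly one): magnet ∉ Red.
(4): disc ∈ Green.
(5) contrapositive: magnet ∉ Green.

magnet: none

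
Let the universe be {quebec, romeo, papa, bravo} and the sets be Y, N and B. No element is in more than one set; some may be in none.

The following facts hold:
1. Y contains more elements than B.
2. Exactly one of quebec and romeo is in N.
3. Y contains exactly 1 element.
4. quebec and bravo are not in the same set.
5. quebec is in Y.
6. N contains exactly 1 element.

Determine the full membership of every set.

Y = {quebec}; N = {romeo}; B = {}

From (5): quebec ∈ Y.
(2) (exactly one): romeo ∈ N.
(3): Y already has 1, so the rest are out.
(6): N already has 1, so the rest are out.
Suppose papa ∈ B: no assignment then satisfies all the clues, so papa ∉ B.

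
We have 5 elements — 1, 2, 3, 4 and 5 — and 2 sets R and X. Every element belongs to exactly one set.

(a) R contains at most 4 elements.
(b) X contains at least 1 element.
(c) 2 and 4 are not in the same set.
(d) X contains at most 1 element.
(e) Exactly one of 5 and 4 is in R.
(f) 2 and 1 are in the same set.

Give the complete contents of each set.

R = {1, 2, 3, 5}; X = {4}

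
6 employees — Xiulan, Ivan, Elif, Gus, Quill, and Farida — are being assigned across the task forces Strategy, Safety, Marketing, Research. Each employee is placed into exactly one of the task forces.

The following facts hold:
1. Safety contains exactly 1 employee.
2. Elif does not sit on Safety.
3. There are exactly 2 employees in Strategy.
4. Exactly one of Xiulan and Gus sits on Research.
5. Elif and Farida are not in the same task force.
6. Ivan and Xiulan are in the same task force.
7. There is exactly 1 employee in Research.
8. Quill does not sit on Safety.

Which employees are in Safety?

From (2): Elif ∉ Safety.
From (8): Quill ∉ Safety.
Suppose Xiulan ∈ Safety: no assignment then satisfies all the clues, so Xiulan ∉ Safety.

Safety = {Farida}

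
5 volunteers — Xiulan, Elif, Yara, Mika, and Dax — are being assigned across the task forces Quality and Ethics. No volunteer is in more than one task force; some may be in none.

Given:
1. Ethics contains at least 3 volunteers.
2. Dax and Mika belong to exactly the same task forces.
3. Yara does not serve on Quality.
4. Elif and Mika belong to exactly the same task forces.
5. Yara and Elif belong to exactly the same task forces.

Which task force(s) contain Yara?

Yara: Ethics

From (3): Yara ∉ Quality.
(5): Elif matches Yara: Elif ∉ Quality.
(4): Mika matches Elif: Mika ∉ Quality.
(2): Dax matches Mika: Dax ∉ Quality.
Suppose Yara ∉ Ethics: no assignment then satisfies all the clues, so Yara ∈ Ethics.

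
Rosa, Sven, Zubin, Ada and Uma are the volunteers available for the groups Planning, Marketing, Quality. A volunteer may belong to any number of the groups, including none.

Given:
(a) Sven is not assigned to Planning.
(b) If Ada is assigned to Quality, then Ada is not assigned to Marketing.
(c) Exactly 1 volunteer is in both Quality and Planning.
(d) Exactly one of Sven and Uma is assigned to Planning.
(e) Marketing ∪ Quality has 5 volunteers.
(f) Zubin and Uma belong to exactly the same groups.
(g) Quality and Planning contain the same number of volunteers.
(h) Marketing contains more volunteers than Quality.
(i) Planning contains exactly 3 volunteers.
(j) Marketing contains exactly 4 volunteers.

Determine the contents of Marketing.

Marketing = {Rosa, Sven, Uma, Zubin}

From (a): Sven ∉ Planning.
(d) (exactly one): Uma ∈ Planning.
(f): Zubin matches Uma: Zubin ∈ Planning.
Suppose Rosa ∉ Marketing: no assignment then satisfies all the clues, so Rosa ∈ Marketing.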